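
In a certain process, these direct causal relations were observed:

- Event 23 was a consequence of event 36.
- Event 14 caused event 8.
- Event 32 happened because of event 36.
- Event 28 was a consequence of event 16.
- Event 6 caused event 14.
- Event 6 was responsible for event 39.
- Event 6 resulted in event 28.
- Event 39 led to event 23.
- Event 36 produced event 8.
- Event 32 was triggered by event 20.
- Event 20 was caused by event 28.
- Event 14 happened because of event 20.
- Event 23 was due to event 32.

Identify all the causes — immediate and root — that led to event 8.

Immediate causes of event 8: event 14, event 36.
Further upstream: event 16, event 6, event 28, event 20.

event 14, event 16, event 20, event 28, event 36, event 6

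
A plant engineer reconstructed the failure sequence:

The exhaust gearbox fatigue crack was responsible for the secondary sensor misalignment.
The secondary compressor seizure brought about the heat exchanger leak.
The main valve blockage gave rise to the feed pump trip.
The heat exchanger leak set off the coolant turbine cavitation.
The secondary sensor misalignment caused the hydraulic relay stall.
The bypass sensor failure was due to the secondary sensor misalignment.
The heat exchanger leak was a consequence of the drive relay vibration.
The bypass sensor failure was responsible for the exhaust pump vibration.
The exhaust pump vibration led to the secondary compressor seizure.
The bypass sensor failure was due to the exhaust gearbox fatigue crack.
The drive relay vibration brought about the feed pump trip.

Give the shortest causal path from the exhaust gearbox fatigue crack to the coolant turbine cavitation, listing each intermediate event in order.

the exhaust gearbox fatigue crack → the bypass sensor failure
the bypass sensor failure → the exhaust pump vibration
the exhaust pump vibration → the secondary compressor seizure
the secondary compressor seizure → the heat exchanger leak
the heat exchanger leak → the coolant turbine cavitation
Length: 5 steps.

the exhaust gearbox fatigue crack → the bypass sensor failure → the exhaust pump vibration → the secondary compressor seizure → the heat exchanger leak → the coolant turbine cavitation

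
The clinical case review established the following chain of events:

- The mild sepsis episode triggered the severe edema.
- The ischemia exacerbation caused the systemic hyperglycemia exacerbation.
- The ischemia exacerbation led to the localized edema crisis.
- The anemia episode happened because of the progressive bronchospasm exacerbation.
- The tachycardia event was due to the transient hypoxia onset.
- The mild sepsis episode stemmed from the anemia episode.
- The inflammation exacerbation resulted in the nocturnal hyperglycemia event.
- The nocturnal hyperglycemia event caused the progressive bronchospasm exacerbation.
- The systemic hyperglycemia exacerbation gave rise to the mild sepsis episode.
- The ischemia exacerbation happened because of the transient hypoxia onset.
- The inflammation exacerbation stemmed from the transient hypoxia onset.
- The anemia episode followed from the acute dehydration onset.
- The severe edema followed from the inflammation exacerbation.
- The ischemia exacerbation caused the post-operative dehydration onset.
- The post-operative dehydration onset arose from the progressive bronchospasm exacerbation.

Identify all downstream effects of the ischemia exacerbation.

Direct effects: the systemic hyperglycemia exacerbation, the localized edema crisis, the post-operative dehydration onset.
2 steps out: the mild sepsis episode.
3 steps out: the severe edema.
Not reachable from it: the transient hypoxia onset, the inflammation exacerbation, the tachycardia event, the nocturnal hyperglycemia event, the progressive bronchospasm exacerbation, the anemia episode, the acute dehydration onset.

the localized edema crisis, the mild sepsis episode, the post-operative dehydration onset, the severe edema, the systemic hyperglycemia exacerbation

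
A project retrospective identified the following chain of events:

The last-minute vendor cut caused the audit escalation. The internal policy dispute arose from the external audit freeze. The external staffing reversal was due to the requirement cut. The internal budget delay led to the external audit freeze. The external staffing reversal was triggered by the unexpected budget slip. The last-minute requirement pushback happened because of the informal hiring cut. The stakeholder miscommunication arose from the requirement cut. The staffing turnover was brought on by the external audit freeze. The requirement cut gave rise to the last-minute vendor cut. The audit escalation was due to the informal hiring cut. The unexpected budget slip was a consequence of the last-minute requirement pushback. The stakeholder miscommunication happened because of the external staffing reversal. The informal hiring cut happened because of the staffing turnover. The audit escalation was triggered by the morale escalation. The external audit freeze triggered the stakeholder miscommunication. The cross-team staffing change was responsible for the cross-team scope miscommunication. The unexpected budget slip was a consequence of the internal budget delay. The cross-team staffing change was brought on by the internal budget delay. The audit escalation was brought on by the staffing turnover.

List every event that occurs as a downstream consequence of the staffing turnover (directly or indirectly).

the audit escalation, the external staffing reversal, the informal hiring cut, the last-minute requirement pushback, the stakeholder miscommunication, the unexpected budget slip

Direct effects: the informal hiring cut, the audit escalation.
2 steps out: the last-minute requirement pushback.
3 steps out: the unexpected budget slip.
4 steps out: the external staffing reversal.
5 steps out: the stakeholder miscommunication.
Not reachable from it: the morale escalation, the internal budget delay, the cross-team staffing change, the external audit freeze, the cross-team scope miscommunication, the internal policy dispute, the requirement cut, the last-minute vendor cut.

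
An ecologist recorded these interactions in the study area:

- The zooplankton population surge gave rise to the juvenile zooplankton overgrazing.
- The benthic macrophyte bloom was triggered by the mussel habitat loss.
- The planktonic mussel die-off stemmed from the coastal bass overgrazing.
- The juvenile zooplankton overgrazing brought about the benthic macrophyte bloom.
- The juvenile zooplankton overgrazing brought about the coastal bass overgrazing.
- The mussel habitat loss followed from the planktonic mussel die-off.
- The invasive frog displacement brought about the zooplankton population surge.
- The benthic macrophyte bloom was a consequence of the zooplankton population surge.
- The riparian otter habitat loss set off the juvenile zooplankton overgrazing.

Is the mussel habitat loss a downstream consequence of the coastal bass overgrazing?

Yes

There is a causal chain: the coastal bass overgrazing → the planktonic mussel die-off → the mussel habitat loss.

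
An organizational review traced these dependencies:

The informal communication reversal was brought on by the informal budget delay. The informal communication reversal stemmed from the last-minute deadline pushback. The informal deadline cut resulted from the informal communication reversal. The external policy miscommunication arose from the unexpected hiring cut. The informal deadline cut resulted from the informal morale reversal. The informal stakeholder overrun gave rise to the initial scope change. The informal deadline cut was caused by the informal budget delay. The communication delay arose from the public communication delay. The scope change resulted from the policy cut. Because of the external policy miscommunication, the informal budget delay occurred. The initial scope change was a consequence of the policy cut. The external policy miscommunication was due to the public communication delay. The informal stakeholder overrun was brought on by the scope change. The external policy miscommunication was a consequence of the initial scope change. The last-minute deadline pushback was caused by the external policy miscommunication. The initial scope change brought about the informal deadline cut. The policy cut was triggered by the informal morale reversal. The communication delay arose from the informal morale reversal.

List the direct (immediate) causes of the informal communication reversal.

the informal budget delay, the last-minute deadline pushback

Upstream contributors include the public communication delay, the unexpected hiring cut, the informal morale reversal, the policy cut, the scope change, the informal stakeholder overrun, the initial scope change, the external policy miscommunication, but only the informal budget delay, the last-minute deadline pushback feed directly into the informal communication reversal.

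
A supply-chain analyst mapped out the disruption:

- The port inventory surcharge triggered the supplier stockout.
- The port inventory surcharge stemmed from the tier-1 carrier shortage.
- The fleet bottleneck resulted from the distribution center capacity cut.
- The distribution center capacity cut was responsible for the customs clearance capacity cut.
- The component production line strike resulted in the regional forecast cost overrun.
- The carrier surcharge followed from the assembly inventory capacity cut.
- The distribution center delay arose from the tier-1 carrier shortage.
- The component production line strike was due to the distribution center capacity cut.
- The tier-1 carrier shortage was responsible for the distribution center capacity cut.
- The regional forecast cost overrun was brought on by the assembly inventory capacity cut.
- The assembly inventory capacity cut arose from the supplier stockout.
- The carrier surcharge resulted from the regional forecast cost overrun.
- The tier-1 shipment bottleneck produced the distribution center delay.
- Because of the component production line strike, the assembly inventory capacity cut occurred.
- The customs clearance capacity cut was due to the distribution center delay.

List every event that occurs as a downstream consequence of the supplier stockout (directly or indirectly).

the assembly inventory capacity cut, the carrier surcharge, the regional forecast cost overrun

Direct effects: the assembly inventory capacity cut.
2 steps out: the regional forecast cost overrun, the carrier surcharge.
Not reachable from it: the tier-1 carrier shortage, the port inventory surcharge, the distribution center capacity cut, the fleet bottleneck, the distribution center delay, the component production line strike, the customs clearance capacity cut, the tier-1 shipment bottleneck.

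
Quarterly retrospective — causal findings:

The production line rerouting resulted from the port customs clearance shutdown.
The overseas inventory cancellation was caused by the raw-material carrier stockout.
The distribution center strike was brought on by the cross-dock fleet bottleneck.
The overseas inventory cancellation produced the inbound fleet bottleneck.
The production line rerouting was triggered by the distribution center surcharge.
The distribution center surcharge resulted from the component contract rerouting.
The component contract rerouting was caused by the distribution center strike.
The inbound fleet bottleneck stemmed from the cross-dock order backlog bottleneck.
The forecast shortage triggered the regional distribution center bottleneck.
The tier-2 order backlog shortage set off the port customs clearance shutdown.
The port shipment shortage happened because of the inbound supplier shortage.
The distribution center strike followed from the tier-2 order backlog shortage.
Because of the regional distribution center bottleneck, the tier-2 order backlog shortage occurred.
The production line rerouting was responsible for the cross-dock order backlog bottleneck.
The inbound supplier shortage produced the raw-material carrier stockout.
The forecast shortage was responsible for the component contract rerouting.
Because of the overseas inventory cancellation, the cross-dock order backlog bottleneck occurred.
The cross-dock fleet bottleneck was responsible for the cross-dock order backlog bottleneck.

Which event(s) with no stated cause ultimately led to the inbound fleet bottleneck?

the cross-dock fleet bottleneck, the forecast shortage, the inbound supplier shortage

Tracing upstream from the inbound fleet bottleneck: the inbound fleet bottleneck ← the cross-dock order backlog bottleneck ← the cross-dock fleet bottleneck.
A separate upstream branch: the inbound fleet bottleneck ← the overseas inventory cancellation ← the raw-material carrier stockout ← the inbound supplier shortage.
A separate upstream branch: the inbound fleet bottleneck ← the cross-dock order backlog bottleneck ← the production line rerouting ← the distribution center surcharge ← the component contract rerouting ← the forecast shortage.
Each of those chain origins has no stated cause.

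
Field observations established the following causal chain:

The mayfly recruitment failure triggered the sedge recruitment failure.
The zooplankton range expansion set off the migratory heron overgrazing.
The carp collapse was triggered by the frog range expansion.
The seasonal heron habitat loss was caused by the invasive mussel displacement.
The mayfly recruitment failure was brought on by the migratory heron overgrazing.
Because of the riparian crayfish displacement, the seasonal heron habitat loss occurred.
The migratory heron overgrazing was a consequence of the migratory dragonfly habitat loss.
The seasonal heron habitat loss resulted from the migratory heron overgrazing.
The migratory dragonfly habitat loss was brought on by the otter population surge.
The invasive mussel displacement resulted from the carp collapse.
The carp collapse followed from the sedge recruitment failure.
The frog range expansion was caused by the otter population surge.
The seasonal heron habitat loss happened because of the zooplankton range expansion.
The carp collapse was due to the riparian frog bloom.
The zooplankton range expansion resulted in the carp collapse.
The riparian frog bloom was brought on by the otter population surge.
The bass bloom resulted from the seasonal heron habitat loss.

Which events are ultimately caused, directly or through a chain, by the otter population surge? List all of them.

Direct effects: the frog range expansion, the migratory dragonfly habitat loss, the riparian frog bloom.
2 steps out: the migratory heron overgrazing, the carp collapse.
3 steps out: the mayfly recruitment failure, the invasive mussel displacement, the seasonal heron habitat loss.
4 steps out: the sedge recruitment failure, the bass bloom.
Not reachable from it: the riparian crayfish displacement, the zooplankton range expansion.

the bass bloom, the carp collapse, the frog range expansion, the invasive mussel displacement, the mayfly recruitment failure, the migratory dragonfly habitat loss, the migratory heron overgrazing, the riparian frog bloom, the seasonal heron habitat loss, the sedge recruitment failure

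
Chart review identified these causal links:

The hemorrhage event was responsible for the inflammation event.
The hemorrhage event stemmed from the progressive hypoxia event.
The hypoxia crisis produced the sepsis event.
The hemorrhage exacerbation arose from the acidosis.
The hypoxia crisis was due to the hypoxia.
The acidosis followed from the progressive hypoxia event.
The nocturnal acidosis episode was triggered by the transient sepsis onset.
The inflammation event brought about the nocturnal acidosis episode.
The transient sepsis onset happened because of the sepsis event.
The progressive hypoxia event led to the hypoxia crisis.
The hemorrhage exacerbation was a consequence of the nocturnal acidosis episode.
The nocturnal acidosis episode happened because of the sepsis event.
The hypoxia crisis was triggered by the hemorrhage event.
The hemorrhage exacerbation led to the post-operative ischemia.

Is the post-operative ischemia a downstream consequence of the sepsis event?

Yes

There is a causal chain: the sepsis event → the nocturnal acidosis episode → the hemorrhage exacerbation → the post-operative ischemia.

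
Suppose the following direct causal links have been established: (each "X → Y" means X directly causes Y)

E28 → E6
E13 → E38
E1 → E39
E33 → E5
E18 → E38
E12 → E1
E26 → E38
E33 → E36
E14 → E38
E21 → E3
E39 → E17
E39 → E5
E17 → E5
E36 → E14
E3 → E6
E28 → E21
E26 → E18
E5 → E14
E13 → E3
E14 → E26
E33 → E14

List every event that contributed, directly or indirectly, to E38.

E1, E12, E13, E14, E17, E18, E26, E33, E36, E39, E5

Immediate causes of E38: E13, E14, E26, E18.
Further upstream: E12, E1, E39, E33, E17, E5, E36.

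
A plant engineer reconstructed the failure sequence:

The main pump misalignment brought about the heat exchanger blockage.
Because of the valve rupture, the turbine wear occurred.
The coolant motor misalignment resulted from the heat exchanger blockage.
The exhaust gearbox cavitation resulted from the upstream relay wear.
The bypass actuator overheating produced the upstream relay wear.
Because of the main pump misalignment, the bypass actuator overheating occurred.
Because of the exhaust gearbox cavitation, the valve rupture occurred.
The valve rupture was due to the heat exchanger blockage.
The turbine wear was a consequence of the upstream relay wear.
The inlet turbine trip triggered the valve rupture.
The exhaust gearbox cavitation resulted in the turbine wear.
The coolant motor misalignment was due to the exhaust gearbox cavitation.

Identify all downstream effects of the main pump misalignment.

the bypass actuator overheating, the coolant motor misalignment, the exhaust gearbox cavitation, the heat exchanger blockage, the turbine wear, the upstream relay wear, the valve rupture

Direct effects: the bypass actuator overheating, the heat exchanger blockage.
2 steps out: the upstream relay wear, the valve rupture, the coolant motor misalignment.
3 steps out: the exhaust gearbox cavitation, the turbine wear.
Not reachable from it: the inlet turbine trip.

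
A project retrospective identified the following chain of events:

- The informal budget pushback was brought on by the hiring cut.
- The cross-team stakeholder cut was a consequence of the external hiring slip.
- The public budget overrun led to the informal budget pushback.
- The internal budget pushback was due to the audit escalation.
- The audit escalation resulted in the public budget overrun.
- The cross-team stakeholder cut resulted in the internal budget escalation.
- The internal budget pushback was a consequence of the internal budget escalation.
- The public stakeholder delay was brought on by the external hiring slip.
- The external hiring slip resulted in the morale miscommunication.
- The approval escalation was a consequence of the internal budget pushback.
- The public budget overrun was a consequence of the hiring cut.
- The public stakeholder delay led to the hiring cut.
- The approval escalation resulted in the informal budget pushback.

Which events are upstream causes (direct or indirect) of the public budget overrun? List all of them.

the audit escalation, the external hiring slip, the hiring cut, the public stakeholder delay

Immediate causes of the public budget overrun: the audit escalation, the hiring cut.
Further upstream: the external hiring slip, the public stakeholder delay.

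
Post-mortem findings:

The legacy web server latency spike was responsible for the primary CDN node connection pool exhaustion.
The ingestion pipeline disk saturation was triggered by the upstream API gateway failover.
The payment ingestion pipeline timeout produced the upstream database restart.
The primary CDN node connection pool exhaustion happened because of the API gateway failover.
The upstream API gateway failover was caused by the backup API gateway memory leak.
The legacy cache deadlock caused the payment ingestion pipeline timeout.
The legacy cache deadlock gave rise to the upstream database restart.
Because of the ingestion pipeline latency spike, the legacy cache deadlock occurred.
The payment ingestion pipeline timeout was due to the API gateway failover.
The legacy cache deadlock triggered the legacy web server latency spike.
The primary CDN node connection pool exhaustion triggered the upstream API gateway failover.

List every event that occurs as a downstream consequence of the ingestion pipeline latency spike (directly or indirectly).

the ingestion pipeline disk saturation, the legacy cache deadlock, the legacy web server latency spike, the payment ingestion pipeline timeout, the primary CDN node connection pool exhaustion, the upstream API gateway failover, the upstream database restart

Direct effects: the legacy cache deadlock.
2 steps out: the payment ingestion pipeline timeout, the upstream database restart, the legacy web server latency spike.
3 steps out: the primary CDN node connection pool exhaustion.
4 steps out: the upstream API gateway failover.
5 steps out: the ingestion pipeline disk saturation.
Not reachable from it: the API gateway failover, the backup API gateway memory leak.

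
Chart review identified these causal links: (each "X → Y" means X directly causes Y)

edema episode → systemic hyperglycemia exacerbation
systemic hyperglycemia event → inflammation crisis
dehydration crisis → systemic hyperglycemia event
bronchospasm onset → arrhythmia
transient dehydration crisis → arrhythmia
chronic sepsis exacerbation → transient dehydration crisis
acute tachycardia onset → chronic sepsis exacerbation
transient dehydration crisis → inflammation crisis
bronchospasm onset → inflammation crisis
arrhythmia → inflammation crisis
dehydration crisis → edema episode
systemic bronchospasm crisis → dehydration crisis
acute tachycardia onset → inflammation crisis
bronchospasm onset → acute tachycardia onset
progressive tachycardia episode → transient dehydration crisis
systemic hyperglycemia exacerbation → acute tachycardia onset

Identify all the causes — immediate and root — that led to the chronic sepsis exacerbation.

Immediate cause of the chronic sepsis exacerbation: the acute tachycardia onset.
Further upstream: the systemic bronchospasm crisis, the dehydration crisis, the edema episode, the bronchospasm onset, the systemic hyperglycemia exacerbation.

the acute tachycardia onset, the bronchospasm onset, the dehydration crisis, the edema episode, the systemic bronchospasm crisis, the systemic hyperglycemia exacerbation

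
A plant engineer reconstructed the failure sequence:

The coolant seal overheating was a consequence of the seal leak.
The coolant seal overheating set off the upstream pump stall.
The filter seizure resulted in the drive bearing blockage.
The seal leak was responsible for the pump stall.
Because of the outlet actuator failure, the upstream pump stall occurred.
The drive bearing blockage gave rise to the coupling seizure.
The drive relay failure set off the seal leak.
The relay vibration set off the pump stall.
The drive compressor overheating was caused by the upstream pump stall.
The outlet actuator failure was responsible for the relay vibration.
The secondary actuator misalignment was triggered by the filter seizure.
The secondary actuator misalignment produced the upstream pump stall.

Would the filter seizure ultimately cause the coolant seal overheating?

No

The filter seizure leads to the drive bearing blockage, the coupling seizure, the secondary actuator misalignment, the upstream pump stall, the drive compressor overheating; the coolant seal overheating is not among them.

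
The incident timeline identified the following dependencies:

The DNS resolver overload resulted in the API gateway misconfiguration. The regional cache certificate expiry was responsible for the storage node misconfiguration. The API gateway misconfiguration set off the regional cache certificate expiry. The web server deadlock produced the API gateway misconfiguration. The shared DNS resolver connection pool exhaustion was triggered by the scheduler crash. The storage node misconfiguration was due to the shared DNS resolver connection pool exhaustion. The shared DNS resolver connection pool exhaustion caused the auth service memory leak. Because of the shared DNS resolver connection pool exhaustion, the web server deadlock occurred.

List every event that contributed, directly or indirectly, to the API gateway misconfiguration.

Immediate causes of the API gateway misconfiguration: the web server deadlock, the DNS resolver overload.
Further upstream: the scheduler crash, the shared DNS resolver connection pool exhaustion.

the DNS resolver overload, the scheduler crash, the shared DNS resolver connection pool exhaustion, the web server deadlock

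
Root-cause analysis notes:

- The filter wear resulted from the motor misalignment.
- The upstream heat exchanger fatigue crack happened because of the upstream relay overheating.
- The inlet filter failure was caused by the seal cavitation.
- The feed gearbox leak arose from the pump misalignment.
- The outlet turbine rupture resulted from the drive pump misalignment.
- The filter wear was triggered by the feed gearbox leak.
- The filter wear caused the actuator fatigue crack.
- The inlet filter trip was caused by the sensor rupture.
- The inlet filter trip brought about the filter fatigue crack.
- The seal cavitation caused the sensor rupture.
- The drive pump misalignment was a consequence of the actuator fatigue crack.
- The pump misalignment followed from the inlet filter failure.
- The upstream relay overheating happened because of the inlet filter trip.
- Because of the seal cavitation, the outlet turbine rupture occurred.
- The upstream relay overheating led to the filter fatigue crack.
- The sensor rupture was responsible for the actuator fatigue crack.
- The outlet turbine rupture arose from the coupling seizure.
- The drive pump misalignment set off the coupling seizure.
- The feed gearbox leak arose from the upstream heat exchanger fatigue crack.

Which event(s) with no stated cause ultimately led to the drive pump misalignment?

the motor misalignment, the seal cavitation

Tracing upstream from the drive pump misalignment: the drive pump misalignment ← the actuator fatigue crack ← the sensor rupture ← the seal cavitation.
A separate upstream branch: the drive pump misalignment ← the actuator fatigue crack ← the filter wear ← the motor misalignment.
Each of those chain origins has no stated cause.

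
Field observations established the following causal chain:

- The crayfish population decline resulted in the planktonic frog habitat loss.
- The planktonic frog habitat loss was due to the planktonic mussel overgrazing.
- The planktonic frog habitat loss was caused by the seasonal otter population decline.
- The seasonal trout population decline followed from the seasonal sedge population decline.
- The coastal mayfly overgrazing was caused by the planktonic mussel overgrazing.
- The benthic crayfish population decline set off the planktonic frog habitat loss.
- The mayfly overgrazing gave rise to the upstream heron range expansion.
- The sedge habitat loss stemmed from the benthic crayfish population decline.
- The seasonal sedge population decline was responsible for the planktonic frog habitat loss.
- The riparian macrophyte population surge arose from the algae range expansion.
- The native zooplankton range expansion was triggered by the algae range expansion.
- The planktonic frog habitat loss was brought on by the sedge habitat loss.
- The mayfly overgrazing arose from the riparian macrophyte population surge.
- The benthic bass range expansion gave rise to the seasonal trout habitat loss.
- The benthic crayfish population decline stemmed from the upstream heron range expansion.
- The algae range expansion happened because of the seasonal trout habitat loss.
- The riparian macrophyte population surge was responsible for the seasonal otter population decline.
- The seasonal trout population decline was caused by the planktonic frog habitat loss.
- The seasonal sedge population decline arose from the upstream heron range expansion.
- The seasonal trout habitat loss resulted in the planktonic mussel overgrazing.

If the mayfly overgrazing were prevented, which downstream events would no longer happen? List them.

Downstream of the mayfly overgrazing: the upstream heron range expansion, the benthic crayfish population decline, the seasonal sedge population decline, the sedge habitat loss, the planktonic frog habitat loss, the seasonal trout population decline.
Of those, still caused via another path: the planktonic frog habitat loss, the seasonal trout population decline.
The remainder have no surviving cause.

the benthic crayfish population decline, the seasonal sedge population decline, the sedge habitat loss, the upstream heron range expansion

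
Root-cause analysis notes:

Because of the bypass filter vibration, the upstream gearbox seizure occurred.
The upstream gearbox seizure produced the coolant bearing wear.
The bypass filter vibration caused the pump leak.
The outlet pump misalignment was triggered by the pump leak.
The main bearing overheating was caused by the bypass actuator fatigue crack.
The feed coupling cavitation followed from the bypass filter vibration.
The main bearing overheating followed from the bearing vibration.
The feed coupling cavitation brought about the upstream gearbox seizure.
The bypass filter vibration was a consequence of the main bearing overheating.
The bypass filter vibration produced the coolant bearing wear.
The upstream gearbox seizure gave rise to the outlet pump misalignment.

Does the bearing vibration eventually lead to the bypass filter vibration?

There is a causal chain: the bearing vibration → the main bearing overheating → the bypass filter vibration.

Yes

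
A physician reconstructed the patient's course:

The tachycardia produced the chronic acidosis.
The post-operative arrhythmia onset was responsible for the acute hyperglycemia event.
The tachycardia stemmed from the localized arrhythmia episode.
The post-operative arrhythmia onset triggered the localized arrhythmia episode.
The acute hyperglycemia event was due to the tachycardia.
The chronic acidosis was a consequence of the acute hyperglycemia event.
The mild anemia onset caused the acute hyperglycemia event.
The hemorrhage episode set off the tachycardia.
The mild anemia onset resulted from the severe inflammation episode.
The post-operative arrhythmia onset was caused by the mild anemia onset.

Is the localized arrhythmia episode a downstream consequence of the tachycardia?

The tachycardia leads to the acute hyperglycemia event, the chronic acidosis; the localized arrhythmia episode is not among them.

No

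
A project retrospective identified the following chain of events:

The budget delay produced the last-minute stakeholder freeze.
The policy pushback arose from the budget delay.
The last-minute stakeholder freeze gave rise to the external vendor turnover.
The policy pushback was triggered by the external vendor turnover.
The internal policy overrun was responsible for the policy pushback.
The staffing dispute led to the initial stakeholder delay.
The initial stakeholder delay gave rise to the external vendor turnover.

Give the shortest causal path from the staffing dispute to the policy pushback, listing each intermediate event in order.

the staffing dispute → the initial stakeholder delay → the external vendor turnover → the policy pushback

the staffing dispute → the initial stakeholder delay
the initial stakeholder delay → the external vendor turnover
the external vendor turnover → the policy pushback
Length: 3 steps.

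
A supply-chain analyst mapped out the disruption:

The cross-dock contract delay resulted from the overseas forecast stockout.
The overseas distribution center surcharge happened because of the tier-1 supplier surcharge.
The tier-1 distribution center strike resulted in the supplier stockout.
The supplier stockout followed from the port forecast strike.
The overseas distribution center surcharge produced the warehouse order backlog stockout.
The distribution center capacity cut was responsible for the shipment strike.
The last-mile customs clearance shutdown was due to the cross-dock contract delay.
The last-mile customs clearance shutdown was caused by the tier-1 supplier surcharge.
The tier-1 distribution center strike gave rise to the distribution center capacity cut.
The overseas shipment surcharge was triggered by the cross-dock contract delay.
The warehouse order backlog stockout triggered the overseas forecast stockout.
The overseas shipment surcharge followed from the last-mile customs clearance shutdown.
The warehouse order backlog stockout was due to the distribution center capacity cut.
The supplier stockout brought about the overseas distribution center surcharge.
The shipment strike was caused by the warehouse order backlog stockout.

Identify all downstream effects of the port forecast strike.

the cross-dock contract delay, the last-mile customs clearance shutdown, the overseas distribution center surcharge, the overseas forecast stockout, the overseas shipment surcharge, the shipment strike, the supplier stockout, the warehouse order backlog stockout

Direct effects: the supplier stockout.
2 steps out: the overseas distribution center surcharge.
3 steps out: the warehouse order backlog stockout.
4 steps out: the overseas forecast stockout, the shipment strike.
5 steps out: the cross-dock contract delay.
6 steps out: the last-mile customs clearance shutdown, the overseas shipment surcharge.
Not reachable from it: the tier-1 supplier surcharge, the tier-1 distribution center strike, the distribution center capacity cut.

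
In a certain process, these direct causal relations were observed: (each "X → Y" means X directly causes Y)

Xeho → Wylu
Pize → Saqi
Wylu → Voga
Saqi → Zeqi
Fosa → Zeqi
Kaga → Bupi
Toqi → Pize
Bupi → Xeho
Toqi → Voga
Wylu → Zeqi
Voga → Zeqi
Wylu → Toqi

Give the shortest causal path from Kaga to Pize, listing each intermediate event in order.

Kaga → Bupi → Xeho → Wylu → Toqi → Pize

Kaga → Bupi
Bupi → Xeho
Xeho → Wylu
Wylu → Toqi
Toqi → Pize
Length: 5 steps.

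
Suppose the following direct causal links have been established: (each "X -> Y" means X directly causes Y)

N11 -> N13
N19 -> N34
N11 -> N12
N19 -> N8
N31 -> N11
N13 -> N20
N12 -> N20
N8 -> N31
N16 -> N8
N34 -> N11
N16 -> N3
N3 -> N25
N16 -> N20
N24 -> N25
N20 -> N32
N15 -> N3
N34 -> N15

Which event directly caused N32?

Upstream contributors include N16, N19, N34, N8, N31, N11, N13, N12, but only N20 feeds directly into N32.

N20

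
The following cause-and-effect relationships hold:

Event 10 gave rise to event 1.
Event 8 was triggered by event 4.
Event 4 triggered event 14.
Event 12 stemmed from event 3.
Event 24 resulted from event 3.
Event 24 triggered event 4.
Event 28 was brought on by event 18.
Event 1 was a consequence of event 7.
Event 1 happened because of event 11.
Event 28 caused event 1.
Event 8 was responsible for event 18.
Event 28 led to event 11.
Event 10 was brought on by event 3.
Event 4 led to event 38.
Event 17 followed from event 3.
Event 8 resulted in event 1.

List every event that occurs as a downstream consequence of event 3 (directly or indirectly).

Direct effects: event 10, event 24, event 12, event 17.
2 steps out: event 4, event 1.
3 steps out: event 38, event 14, event 8.
4 steps out: event 18.
5 steps out: event 28.
6 steps out: event 11.
Not reachable from it: event 7.

event 1, event 10, event 11, event 12, event 14, event 17, event 18, event 24, event 28, event 38, event 4, event 8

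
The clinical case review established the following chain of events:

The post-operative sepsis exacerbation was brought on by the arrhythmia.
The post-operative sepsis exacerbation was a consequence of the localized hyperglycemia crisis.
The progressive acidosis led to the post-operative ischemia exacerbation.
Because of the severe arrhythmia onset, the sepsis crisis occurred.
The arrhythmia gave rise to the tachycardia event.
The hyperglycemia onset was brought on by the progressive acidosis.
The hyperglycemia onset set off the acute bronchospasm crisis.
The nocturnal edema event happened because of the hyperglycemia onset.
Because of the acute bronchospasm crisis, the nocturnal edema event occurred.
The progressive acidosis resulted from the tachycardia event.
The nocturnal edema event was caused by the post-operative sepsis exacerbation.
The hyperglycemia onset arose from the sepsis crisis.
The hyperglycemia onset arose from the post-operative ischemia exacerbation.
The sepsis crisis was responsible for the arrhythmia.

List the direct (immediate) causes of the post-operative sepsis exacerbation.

the arrhythmia, the localized hyperglycemia crisis

Upstream contributors include the severe arrhythmia onset, the sepsis crisis, but only the arrhythmia, the localized hyperglycemia crisis feed directly into the post-operative sepsis exacerbation.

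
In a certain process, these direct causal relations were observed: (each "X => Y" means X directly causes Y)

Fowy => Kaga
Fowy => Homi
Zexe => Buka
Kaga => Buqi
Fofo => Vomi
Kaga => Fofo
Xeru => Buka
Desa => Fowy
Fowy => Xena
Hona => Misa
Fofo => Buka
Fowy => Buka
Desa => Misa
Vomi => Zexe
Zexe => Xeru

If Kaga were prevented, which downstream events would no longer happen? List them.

Downstream of Kaga: Fofo, Vomi, Zexe, Xeru, Buqi, Buka.
Of those, still caused via another path: Buka.
The remainder have no surviving cause.

Buqi, Fofo, Vomi, Xeru, Zexe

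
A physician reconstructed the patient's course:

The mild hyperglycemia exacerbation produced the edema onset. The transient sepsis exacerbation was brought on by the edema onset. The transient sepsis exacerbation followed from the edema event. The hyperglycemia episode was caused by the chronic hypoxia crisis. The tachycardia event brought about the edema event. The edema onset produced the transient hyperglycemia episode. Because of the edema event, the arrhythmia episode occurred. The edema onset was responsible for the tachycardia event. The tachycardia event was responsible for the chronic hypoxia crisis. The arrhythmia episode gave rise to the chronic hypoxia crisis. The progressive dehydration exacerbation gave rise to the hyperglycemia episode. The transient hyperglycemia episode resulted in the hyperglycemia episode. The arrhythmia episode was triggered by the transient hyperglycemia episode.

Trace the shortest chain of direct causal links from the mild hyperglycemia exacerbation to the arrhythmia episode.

the mild hyperglycemia exacerbation → the edema onset → the transient hyperglycemia episode → the arrhythmia episode

the mild hyperglycemia exacerbation → the edema onset
the edema onset → the transient hyperglycemia episode
the transient hyperglycemia episode → the arrhythmia episode
Length: 3 steps.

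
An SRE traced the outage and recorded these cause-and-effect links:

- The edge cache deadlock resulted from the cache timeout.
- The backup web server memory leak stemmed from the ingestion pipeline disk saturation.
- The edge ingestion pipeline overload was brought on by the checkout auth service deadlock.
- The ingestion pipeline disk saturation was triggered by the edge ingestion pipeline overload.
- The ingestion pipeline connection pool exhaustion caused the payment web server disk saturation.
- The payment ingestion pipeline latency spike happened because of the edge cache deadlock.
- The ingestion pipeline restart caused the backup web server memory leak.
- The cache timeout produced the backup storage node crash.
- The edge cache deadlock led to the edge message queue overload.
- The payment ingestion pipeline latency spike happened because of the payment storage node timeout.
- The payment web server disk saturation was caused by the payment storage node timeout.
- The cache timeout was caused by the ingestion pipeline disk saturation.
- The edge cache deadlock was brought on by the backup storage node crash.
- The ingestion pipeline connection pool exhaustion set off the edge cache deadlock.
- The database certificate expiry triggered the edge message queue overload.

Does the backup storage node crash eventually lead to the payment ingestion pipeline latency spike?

Yes

There is a causal chain: the backup storage node crash → the edge cache deadlock → the payment ingestion pipeline latency spike.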